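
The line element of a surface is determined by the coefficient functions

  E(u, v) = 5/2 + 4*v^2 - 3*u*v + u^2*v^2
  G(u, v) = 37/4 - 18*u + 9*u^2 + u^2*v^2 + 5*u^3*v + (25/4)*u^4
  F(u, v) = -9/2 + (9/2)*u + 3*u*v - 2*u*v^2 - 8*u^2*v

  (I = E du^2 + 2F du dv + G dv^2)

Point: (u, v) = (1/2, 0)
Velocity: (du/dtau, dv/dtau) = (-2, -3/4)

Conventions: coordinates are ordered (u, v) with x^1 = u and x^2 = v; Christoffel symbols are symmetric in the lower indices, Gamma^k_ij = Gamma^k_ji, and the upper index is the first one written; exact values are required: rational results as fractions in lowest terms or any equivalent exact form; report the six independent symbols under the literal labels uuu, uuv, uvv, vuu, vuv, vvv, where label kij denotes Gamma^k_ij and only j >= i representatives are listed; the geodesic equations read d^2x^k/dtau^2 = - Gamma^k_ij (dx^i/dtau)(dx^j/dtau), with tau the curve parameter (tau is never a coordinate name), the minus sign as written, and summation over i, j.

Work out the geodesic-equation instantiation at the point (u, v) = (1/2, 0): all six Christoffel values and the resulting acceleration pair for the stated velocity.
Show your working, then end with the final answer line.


E = 5/2, F = -9/4, G = 185/64 at the point
E_u = 0, E_v = -3/2, F_u = 9/2, F_v = -1/2, G_u = -47/8, G_v = 5/8
EG - F^2 = 277/128;  g^inv = (128/277) * [[185/64, 9/4], [9/4, 5/2]]
first-kind symbols [ij,l] = (1/2)(d_i g_jl + d_j g_il - d_l g_ij): [uu,u] = E_u/2 = 0, [uu,v] = F_u - E_v/2 = 21/4, [uv,u] = E_v/2 = -3/4, [uv,v] = G_u/2 = -47/16, [vv,u] = F_v - G_u/2 = 39/16, [vv,v] = G_v/2 = 5/16
Gamma^u_ij = (G*[ij,u] - F*[ij,v])/(EG - F^2), Gamma^v_ij = (E*[ij,v] - F*[ij,u])/(EG - F^2)
Gamma_uuu = 1512/277, Gamma_uuv = -2247/554, Gamma_uvv = 7935/2216, Gamma_vuu = 1680/277, Gamma_vuv = -1156/277, Gamma_vvv = 802/277
d^2u/dtau^2 = -(Gamma_uuu*(-2)^2 + 2*Gamma_uuv*(-2)*(-3/4) + Gamma_uvv*(-3/4)^2) = -414135/35456
d^2v/dtau^2 = -(Gamma_vuu*(-2)^2 + 2*Gamma_vuv*(-2)*(-3/4) + Gamma_vvv*(-3/4)^2) = -29625/2216

Answer: Gamma_uuu = 1512/277, Gamma_uuv = -2247/554, Gamma_uvv = 7935/2216, Gamma_vuu = 1680/277, Gamma_vuv = -1156/277, Gamma_vvv = 802/277; accelerations (d^2u/dtau^2, d^2v/dtau^2) = (-414135/35456, -29625/2216)


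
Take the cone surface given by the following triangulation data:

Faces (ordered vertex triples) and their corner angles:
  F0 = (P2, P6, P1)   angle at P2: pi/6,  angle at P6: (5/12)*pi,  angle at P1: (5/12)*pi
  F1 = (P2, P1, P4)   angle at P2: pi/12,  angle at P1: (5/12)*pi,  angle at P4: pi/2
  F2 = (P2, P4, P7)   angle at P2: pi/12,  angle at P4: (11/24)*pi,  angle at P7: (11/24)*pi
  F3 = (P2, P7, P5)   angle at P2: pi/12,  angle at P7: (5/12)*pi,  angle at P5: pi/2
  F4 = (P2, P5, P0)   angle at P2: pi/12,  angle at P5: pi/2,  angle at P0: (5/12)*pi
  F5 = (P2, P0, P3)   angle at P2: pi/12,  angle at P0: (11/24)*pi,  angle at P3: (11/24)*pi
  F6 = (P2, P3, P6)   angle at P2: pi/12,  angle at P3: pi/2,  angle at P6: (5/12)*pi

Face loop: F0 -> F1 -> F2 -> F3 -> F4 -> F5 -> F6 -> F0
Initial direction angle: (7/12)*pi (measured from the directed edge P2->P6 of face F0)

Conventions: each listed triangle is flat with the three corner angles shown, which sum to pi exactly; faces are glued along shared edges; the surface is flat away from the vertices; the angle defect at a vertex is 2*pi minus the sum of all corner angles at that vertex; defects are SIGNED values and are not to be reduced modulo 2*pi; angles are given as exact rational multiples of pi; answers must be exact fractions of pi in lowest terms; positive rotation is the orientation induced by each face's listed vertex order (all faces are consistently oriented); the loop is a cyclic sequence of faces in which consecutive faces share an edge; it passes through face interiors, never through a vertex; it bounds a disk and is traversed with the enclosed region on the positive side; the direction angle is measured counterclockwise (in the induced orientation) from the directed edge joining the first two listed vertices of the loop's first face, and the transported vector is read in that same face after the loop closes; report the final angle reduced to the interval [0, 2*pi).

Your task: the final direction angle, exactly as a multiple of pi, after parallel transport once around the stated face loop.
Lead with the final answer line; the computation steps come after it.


Answer: final direction angle = (23/12)*pi

enclosed vertex P2: corner angles sum to (2/3)*pi, defect = 2*pi - (2/3)*pi = (4/3)*pi
adding the enclosed defects to the starting angle (mod 2*pi, induced orientation) gives the holonomy
final angle = (7/12)*pi + (4/3)*pi = (23/12)*pi (mod 2*pi)


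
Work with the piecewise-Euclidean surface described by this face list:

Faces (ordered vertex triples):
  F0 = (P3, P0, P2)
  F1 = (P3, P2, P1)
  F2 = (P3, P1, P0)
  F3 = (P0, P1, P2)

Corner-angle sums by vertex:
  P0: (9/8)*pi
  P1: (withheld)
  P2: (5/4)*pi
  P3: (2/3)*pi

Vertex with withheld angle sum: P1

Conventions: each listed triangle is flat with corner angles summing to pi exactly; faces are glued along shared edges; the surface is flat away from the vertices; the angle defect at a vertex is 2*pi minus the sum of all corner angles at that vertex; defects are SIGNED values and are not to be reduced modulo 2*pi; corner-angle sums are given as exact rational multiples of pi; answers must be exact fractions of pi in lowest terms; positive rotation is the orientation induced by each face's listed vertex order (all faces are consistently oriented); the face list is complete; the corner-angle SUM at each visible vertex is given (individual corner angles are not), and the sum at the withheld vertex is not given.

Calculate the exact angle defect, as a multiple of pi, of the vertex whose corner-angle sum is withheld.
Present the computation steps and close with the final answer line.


V = 4, E = 6, F = 4; chi = V - E + F = 2
Gauss-Bonnet: total defect = 2*pi*chi = 4*pi; visible defects sum to (71/24)*pi

Answer: defect(P1) = (25/24)*pi


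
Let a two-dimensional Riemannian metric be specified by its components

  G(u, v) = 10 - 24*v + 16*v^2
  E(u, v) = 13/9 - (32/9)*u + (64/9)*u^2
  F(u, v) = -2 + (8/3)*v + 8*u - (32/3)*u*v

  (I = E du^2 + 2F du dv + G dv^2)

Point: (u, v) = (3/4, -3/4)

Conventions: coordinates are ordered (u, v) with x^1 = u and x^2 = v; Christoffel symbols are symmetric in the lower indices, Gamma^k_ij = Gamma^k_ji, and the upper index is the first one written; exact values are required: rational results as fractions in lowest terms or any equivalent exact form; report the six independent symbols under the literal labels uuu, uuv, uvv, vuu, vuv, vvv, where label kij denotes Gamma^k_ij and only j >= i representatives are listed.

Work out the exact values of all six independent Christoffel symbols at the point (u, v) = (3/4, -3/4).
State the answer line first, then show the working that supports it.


Answer: Gamma_uuu = 32/349, Gamma_uuv = 0, Gamma_uvv = -48/349, Gamma_vuu = 144/349, Gamma_vuv = 0, Gamma_vvv = -216/349

E = 25/9, F = 8, G = 37 at the point
E_u = 64/9, E_v = 0, F_u = 16, F_v = -16/3, G_u = 0, G_v = -48
EG - F^2 = 349/9;  g^inv = (9/349) * [[37, -8], [-8, 25/9]]
first-kind symbols [ij,l] = (1/2)(d_i g_jl + d_j g_il - d_l g_ij): [uu,u] = E_u/2 = 32/9, [uu,v] = F_u - E_v/2 = 16, [uv,u] = E_v/2 = 0, [uv,v] = G_u/2 = 0, [vv,u] = F_v - G_u/2 = -16/3, [vv,v] = G_v/2 = -24
Gamma^u_ij = (G*[ij,u] - F*[ij,v])/(EG - F^2), Gamma^v_ij = (E*[ij,v] - F*[ij,u])/(EG - F^2)


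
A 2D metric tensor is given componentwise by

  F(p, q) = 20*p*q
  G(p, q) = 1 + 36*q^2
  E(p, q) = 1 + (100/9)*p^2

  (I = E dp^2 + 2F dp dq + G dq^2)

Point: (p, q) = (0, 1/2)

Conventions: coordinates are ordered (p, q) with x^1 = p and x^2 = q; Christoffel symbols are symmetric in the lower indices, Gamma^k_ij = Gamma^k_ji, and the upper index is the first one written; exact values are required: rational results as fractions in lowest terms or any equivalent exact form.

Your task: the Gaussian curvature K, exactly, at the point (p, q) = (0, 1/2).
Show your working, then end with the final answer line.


E = 1, F = 0, G = 10, EG - F^2 = 10 at the point
E_p = 0, E_q = 0, F_p = 10, F_q = 0, G_p = 0, G_q = 36
E_qq = 0, F_pq = 20, G_pp = 0
By Brioschi, K is (det M1 - det M2) divided by (EG - F^2) squared.
M1 = [[-E_qq/2 + F_pq - G_pp/2, E_p/2, F_p - E_q/2], [F_q - G_p/2, E, F], [G_q/2, F, G]] = [[20, 0, 10], [0, 1, 0], [18, 0, 10]]; det M1 = 20
M2 = [[0, E_q/2, G_p/2], [E_q/2, E, F], [G_p/2, F, G]] = [[0, 0, 0], [0, 1, 0], [0, 0, 10]]; det M2 = 0
det M1 - det M2 = 20; K = 20 / (10)^2 = 1/5

Answer: K = 1/5


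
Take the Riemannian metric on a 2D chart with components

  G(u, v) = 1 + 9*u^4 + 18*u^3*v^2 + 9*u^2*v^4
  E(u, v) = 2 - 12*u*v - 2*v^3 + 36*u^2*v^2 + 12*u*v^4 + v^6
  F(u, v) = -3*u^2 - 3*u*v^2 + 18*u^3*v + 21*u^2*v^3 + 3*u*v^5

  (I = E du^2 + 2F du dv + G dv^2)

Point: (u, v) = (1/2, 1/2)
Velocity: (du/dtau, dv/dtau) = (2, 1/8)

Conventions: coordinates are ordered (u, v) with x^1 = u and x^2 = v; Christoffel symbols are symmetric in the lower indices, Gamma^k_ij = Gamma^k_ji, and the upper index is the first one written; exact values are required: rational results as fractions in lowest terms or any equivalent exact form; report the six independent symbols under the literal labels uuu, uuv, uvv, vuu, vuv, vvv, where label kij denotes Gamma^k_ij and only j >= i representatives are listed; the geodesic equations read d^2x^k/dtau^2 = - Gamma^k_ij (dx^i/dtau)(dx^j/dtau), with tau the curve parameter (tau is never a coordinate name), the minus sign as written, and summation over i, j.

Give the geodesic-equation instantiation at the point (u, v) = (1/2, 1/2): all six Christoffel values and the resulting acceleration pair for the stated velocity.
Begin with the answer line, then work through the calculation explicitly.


Answer: Gamma_uuu = 12/17, Gamma_uuv = 15/17, Gamma_uvv = 6/17, Gamma_vuu = 108/85, Gamma_vuv = 27/17, Gamma_vvv = 54/85; accelerations (d^2u/dtau^2, d^2v/dtau^2) = (-1779/544, -16011/2720)

E = 89/64, F = 45/64, G = 145/64 at the point
E_u = 15/4, E_v = 75/16, F_u = 183/32, F_v = 165/32, G_u = 135/16, G_v = 27/8
EG - F^2 = 85/32;  g^inv = (32/85) * [[145/64, -45/64], [-45/64, 89/64]]
first-kind symbols [ij,l] = (1/2)(d_i g_jl + d_j g_il - d_l g_ij): [uu,u] = E_u/2 = 15/8, [uu,v] = F_u - E_v/2 = 27/8, [uv,u] = E_v/2 = 75/32, [uv,v] = G_u/2 = 135/32, [vv,u] = F_v - G_u/2 = 15/16, [vv,v] = G_v/2 = 27/16
Gamma^u_ij = (G*[ij,u] - F*[ij,v])/(EG - F^2), Gamma^v_ij = (E*[ij,v] - F*[ij,u])/(EG - F^2)
Gamma_uuu = 12/17, Gamma_uuv = 15/17, Gamma_uvv = 6/17, Gamma_vuu = 108/85, Gamma_vuv = 27/17, Gamma_vvv = 54/85
d^2u/dtau^2 = -(Gamma_uuu*(2)^2 + 2*Gamma_uuv*(2)*(1/8) + Gamma_uvv*(1/8)^2) = -1779/544
d^2v/dtau^2 = -(Gamma_vuu*(2)^2 + 2*Gamma_vuv*(2)*(1/8) + Gamma_vvv*(1/8)^2) = -16011/2720


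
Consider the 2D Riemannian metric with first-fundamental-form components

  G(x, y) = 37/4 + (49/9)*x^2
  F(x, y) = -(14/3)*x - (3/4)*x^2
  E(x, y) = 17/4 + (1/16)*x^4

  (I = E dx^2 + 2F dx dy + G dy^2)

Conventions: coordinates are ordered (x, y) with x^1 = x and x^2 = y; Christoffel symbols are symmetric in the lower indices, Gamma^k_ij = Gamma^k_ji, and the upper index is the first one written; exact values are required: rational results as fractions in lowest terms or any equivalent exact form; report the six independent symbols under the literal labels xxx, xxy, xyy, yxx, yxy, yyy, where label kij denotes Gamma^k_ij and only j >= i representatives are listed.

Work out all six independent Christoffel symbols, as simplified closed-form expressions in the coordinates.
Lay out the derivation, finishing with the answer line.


E = 17/4 + (1/16)*x^4; F = -(14/3)*x - (3/4)*x^2; G = 37/4 + (49/9)*x^2
Gamma^k_ij = (1/2) g^{kl} (d_i g_jl + d_j g_il - d_l g_ij), with g^inv = (1/(EG-F^2)) [[G, -F], [-F, E]]
first partials: E_x = (1/4)*x^3, E_y = 0, F_x = -14/3 - (3/2)*x, F_y = 0, G_x = (98/9)*x, G_y = 0
D = EG - F^2 = 629/16 + (49/36)*x^2 - 7*x^3 + (1/64)*x^4 + (49/144)*x^6
expanded: Gamma^x_xx = (G E_x - 2F F_x + F E_y)/(2D), Gamma^x_xy = (G E_y - F G_x)/(2D), Gamma^x_yy = (2G F_y - G G_x - F G_y)/(2D), Gamma^y_xx = (2E F_x - E E_y - F E_x)/(2D), Gamma^y_xy = (E G_x - F E_y)/(2D), Gamma^y_yy = (E G_y - 2F F_y + F G_x)/(2D); substitute and cancel common factors

Answer: Gamma_xxx = (392*x^5 + 18*x^3 - 6048*x^2 - 12544*x)/(196*x^6 + 9*x^4 - 4032*x^3 + 784*x^2 + 22644), Gamma_xxy = (7056*x^3 + 43904*x^2)/(588*x^6 + 27*x^4 - 12096*x^3 + 2352*x^2 + 67932), Gamma_xyy = (-153664*x^3 - 261072*x)/(1764*x^6 + 81*x^4 - 36288*x^3 + 7056*x^2 + 203796), Gamma_yxx = (168*x^4 - 3672*x - 11424)/(196*x^6 + 9*x^4 - 4032*x^3 + 784*x^2 + 22644), Gamma_yxy = (196*x^5 + 13328*x)/(196*x^6 + 9*x^4 - 4032*x^3 + 784*x^2 + 22644), Gamma_yyy = (-7056*x^3 - 43904*x^2)/(588*x^6 + 27*x^4 - 12096*x^3 + 2352*x^2 + 67932)


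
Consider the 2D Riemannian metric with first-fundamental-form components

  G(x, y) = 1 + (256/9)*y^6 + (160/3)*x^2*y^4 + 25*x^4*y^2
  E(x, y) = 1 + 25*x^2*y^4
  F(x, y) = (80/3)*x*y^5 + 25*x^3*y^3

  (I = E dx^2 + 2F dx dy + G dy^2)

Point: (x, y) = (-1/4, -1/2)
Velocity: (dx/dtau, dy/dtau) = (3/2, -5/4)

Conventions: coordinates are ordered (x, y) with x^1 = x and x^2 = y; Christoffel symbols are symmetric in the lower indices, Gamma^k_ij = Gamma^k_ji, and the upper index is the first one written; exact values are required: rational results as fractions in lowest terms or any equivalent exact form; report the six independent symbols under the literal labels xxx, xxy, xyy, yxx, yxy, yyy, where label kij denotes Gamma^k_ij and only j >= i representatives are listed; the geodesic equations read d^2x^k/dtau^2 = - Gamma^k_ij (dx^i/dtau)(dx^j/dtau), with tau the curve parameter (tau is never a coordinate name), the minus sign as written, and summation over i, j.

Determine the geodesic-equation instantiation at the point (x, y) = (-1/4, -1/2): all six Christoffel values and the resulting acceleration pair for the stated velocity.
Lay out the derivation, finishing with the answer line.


E = 281/256, F = 395/1536, G = 15457/9216 at the point
E_x = -25/32, E_y = -25/32, F_x = -545/384, F_y = -1825/768, G_x = -395/192, G_y = -1817/256
EG - F^2 = 16357/9216;  g^inv = (9216/16357) * [[15457/9216, -395/1536], [-395/1536, 281/256]]
first-kind symbols [ij,l] = (1/2)(d_i g_jl + d_j g_il - d_l g_ij): [xx,x] = E_x/2 = -25/64, [xx,y] = F_x - E_y/2 = -395/384, [xy,x] = E_y/2 = -25/64, [xy,y] = G_x/2 = -395/384, [yy,x] = F_y - G_x/2 = -345/256, [yy,y] = G_y/2 = -1817/512
Gamma^x_ij = (G*[ij,x] - F*[ij,y])/(EG - F^2), Gamma^y_ij = (E*[ij,y] - F*[ij,x])/(EG - F^2)
Gamma_xxx = -3600/16357, Gamma_xxy = -3600/16357, Gamma_xyy = -12420/16357, Gamma_yxx = -9480/16357, Gamma_yxy = -9480/16357, Gamma_yyy = -32706/16357
d^2x/dtau^2 = -(Gamma_xxx*(3/2)^2 + 2*Gamma_xxy*(3/2)*(-5/4) + Gamma_xyy*(-5/4)^2) = 56025/65428
d^2y/dtau^2 = -(Gamma_yxx*(3/2)^2 + 2*Gamma_yxy*(3/2)*(-5/4) + Gamma_yyy*(-5/4)^2) = 295065/130856

Answer: Gamma_xxx = -3600/16357, Gamma_xxy = -3600/16357, Gamma_xyy = -12420/16357, Gamma_yxx = -9480/16357, Gamma_yxy = -9480/16357, Gamma_yyy = -32706/16357; accelerations (d^2x/dtau^2, d^2y/dtau^2) = (56025/65428, 295065/130856)


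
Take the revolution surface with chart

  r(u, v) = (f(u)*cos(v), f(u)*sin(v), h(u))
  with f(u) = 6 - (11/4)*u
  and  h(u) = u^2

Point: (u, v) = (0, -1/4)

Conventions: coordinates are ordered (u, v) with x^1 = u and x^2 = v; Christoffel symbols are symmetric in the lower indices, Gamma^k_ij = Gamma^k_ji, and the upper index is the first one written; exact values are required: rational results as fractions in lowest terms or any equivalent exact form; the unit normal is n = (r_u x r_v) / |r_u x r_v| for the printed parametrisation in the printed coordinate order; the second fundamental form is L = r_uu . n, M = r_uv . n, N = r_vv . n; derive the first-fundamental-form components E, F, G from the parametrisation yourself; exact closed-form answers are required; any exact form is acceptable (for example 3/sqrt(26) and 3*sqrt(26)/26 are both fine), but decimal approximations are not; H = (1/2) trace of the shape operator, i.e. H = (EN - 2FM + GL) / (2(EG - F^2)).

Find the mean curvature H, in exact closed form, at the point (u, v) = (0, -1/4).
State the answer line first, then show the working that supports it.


Answer: H = -16/121

f = 6, f' = -11/4, f'' = 0, h' = 0, h'' = 2
E = 121/16, F = 0, G = 36; answer radicand W^2 = 121/16
unnormalised second-form numerators: l = -11/2, m = 0, n = 0; L = l/sqrt(121/16), and similarly M = m/sqrt(W^2), N = n/sqrt(W^2)
H = (E*n - 2*F*m + G*l) / (2*(EG - F^2)*sqrt(W^2)); E*n - 2*F*m + G*l = -198, EG - F^2 = 1089/4, so H = (-4/11)/sqrt(121/16)


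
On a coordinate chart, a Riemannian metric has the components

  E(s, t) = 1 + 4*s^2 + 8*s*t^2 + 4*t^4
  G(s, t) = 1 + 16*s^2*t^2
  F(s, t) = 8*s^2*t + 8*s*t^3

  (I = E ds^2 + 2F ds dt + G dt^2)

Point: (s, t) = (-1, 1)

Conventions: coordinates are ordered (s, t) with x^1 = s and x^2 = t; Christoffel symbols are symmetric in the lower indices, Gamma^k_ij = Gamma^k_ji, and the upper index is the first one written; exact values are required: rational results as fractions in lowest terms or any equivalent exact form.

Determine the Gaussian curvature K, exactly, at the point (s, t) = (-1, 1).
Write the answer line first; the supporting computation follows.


Answer: K = -24/289

E = 1, F = 0, G = 17, EG - F^2 = 17 at the point
E_s = 0, E_t = 0, F_s = -8, F_t = -16, G_s = -32, G_t = 32
E_tt = 32, F_st = 8, G_ss = 32
Brioschi: K = (det M1 - det M2) / (EG - F^2)^2 with the standard first/second-derivative matrices M1, M2.
M1 = [[-E_tt/2 + F_st - G_ss/2, E_s/2, F_s - E_t/2], [F_t - G_s/2, E, F], [G_t/2, F, G]] = [[-24, 0, -8], [0, 1, 0], [16, 0, 17]]; det M1 = -280
M2 = [[0, E_t/2, G_s/2], [E_t/2, E, F], [G_s/2, F, G]] = [[0, 0, -16], [0, 1, 0], [-16, 0, 17]]; det M2 = -256
det M1 - det M2 = -24; K = -24 / (17)^2 = -24/289


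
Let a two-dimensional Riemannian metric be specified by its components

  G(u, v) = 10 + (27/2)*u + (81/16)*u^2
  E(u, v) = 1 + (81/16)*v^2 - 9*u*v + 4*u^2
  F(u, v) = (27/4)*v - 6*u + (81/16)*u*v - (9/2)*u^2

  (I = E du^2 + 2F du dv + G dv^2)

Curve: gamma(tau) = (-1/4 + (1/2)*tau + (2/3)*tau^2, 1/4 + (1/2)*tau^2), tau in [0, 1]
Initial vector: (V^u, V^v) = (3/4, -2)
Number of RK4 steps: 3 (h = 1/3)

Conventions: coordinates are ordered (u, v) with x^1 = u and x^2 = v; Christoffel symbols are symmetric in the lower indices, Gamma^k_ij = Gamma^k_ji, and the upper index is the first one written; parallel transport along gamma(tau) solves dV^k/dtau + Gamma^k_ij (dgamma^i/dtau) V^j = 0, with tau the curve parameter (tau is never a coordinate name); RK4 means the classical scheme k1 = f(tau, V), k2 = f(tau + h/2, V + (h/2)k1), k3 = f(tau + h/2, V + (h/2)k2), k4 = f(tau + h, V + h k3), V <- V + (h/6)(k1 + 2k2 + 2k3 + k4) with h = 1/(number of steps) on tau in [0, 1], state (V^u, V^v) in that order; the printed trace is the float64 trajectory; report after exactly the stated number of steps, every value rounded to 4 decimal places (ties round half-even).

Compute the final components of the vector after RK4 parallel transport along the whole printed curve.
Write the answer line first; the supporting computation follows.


Answer: V^u = 0.9475, V^v = -0.8467

gamma'(tau) = (1/2 + (4/3)*tau, tau); f(tau, V)^k = -Gamma^k_ij(gamma(tau)) gamma'^i(tau) V^j; h = 1/3; intermediate values shown to 6 dp
curve data and Christoffel symbols at the stage parameters:
  tau = 0.000000: gamma = (-0.250000, 0.250000), gamma' = (0.500000, 0.000000); Gamma_uuu = -0.263311, Gamma_uuv = 0.296225, Gamma_uvv = 0.000000, Gamma_vuu = -0.604066, Gamma_vuv = 0.679574, Gamma_vvv = 0.000000
  tau = 0.166667: gamma = (-0.148148, 0.263889), gamma' = (0.722222, 0.166667); Gamma_uuu = -0.199936, Gamma_uuv = 0.224928, Gamma_uvv = 0.000000, Gamma_vuu = -0.599029, Gamma_vuv = 0.673908, Gamma_vvv = 0.000000
  tau = 0.333333: gamma = (-0.009259, 0.305556), gamma' = (0.944444, 0.333333); Gamma_uuu = -0.136114, Gamma_uuv = 0.153129, Gamma_uvv = 0.000000, Gamma_vuu = -0.574358, Gamma_vuv = 0.646153, Gamma_vvv = 0.000000
  tau = 0.500000: gamma = (0.166667, 0.375000), gamma' = (1.166667, 0.500000); Gamma_uuu = -0.080691, Gamma_uuv = 0.090777, Gamma_uvv = 0.000000, Gamma_vuu = -0.533548, Gamma_vuv = 0.600242, Gamma_vvv = 0.000000
  tau = 0.666667: gamma = (0.379630, 0.472222), gamma' = (1.388889, 0.666667); Gamma_uuu = -0.038032, Gamma_uuv = 0.042786, Gamma_uvv = 0.000000, Gamma_vuu = -0.483385, Gamma_vuv = 0.543809, Gamma_vvv = 0.000000
  tau = 0.833333: gamma = (0.629630, 0.597222), gamma' = (1.611111, 0.833333); Gamma_uuu = -0.008237, Gamma_uuv = 0.009267, Gamma_uvv = 0.000000, Gamma_vuu = -0.430598, Gamma_vuv = 0.484423, Gamma_vvv = 0.000000
  tau = 1.000000: gamma = (0.916667, 0.750000), gamma' = (1.833333, 1.000000); Gamma_uuu = 0.010944, Gamma_uuv = -0.012312, Gamma_uvv = 0.000000, Gamma_vuu = -0.379922, Gamma_vuv = 0.427413, Gamma_vvv = 0.000000
step 0: V^u = 0.7500, V^v = -2.0000
step 1: k1 = (0.394966, 0.906099), k2 = (0.387585, 1.161242), k3 = (0.380545, 1.140151), k4 = (0.302244, 1.275370); V <- V + (h/6)(k1 + 2k2 + 2k3 + k4): V^u = 0.8741, V^v = -1.6231
step 2: k1 = (0.302485, 1.276386), k2 = (0.194437, 1.285667), k3 = (0.193396, 1.278779), k4 = (0.093927, 1.193810); V <- V + (h/6)(k1 + 2k2 + 2k3 + k4): V^u = 0.9392, V^v = -1.2009
step 3: k1 = (0.094186, 1.197098), k2 = (0.020250, 1.058532), k3 = (0.020526, 1.072982), k4 = (-0.026369, 0.915364); V <- V + (h/6)(k1 + 2k2 + 2k3 + k4): V^u = 0.9475, V^v = -0.8467


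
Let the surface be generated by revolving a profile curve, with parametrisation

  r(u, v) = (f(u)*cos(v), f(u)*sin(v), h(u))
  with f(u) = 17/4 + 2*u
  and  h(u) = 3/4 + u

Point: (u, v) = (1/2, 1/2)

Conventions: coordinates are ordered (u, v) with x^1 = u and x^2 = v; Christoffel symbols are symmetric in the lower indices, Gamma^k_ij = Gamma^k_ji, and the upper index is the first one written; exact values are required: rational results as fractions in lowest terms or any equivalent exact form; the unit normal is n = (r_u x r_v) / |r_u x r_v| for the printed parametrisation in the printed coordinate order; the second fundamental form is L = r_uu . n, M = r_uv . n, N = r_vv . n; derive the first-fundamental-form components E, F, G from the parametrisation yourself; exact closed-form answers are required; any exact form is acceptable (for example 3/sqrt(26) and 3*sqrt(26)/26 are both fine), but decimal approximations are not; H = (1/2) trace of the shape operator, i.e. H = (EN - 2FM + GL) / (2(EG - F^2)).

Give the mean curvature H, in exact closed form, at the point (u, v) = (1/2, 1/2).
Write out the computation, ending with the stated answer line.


f = 21/4, f' = 2, f'' = 0, h' = 1, h'' = 0
E = 5, F = 0, G = 441/16; answer radicand W^2 = 5
unnormalised second-form numerators: l = 0, m = 0, n = 21/4; L = l/sqrt(5), and similarly M = m/sqrt(W^2), N = n/sqrt(W^2)
H = (E*n - 2*F*m + G*l) / (2*(EG - F^2)*sqrt(W^2)); E*n - 2*F*m + G*l = 105/4, EG - F^2 = 2205/16, so H = (2/21)/sqrt(5)

Answer: H = 2*sqrt(5)/105


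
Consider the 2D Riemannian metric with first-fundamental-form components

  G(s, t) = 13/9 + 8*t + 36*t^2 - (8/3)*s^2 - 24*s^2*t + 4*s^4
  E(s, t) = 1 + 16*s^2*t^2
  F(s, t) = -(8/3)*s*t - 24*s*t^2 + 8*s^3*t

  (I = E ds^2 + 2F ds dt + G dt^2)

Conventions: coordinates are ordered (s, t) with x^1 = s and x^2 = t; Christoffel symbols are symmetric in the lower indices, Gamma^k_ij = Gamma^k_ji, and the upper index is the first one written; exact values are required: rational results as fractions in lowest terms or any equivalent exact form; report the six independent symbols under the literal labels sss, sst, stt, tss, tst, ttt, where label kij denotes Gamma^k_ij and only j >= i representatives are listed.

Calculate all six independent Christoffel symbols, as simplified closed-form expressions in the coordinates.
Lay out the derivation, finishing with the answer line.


E = 1 + 16*s^2*t^2; F = -(8/3)*s*t - 24*s*t^2 + 8*s^3*t; G = 13/9 + 8*t + 36*t^2 - (8/3)*s^2 - 24*s^2*t + 4*s^4
Gamma^k_ij = (1/2) g^{kl} (d_i g_jl + d_j g_il - d_l g_ij), with g^inv = (1/(EG-F^2)) [[G, -F], [-F, E]]
first partials: E_s = 32*s*t^2, E_t = 32*s^2*t, F_s = -(8/3)*t - 24*t^2 + 24*s^2*t, F_t = -(8/3)*s - 48*s*t + 8*s^3, G_s = -(16/3)*s - 48*s*t + 16*s^3, G_t = 8 + 72*t - 24*s^2
D = EG - F^2 = 13/9 + 8*t + 36*t^2 - (8/3)*s^2 - 24*s^2*t + 16*s^2*t^2 + 4*s^4
expanded: Gamma^s_ss = (G E_s - 2F F_s + F E_t)/(2D), Gamma^s_st = (G E_t - F G_s)/(2D), Gamma^s_tt = (2G F_t - G G_s - F G_t)/(2D), Gamma^t_ss = (2E F_s - E E_t - F E_s)/(2D), Gamma^t_st = (E G_s - F E_t)/(2D), Gamma^t_tt = (E G_t - 2F F_t + F G_s)/(2D); substitute and cancel common factors

Answer: Gamma_sss = 144*s*t^2/(36*s^4 + 144*s^2*t^2 - 216*s^2*t - 24*s^2 + 324*t^2 + 72*t + 13), Gamma_sst = 144*s^2*t/(36*s^4 + 144*s^2*t^2 - 216*s^2*t - 24*s^2 + 324*t^2 + 72*t + 13), Gamma_stt = -216*s*t/(36*s^4 + 144*s^2*t^2 - 216*s^2*t - 24*s^2 + 324*t^2 + 72*t + 13), Gamma_tss = (72*s^2*t - 216*t^2 - 24*t)/(36*s^4 + 144*s^2*t^2 - 216*s^2*t - 24*s^2 + 324*t^2 + 72*t + 13), Gamma_tst = (72*s^3 - 216*s*t - 24*s)/(36*s^4 + 144*s^2*t^2 - 216*s^2*t - 24*s^2 + 324*t^2 + 72*t + 13), Gamma_ttt = (-108*s^2 + 324*t + 36)/(36*s^4 + 144*s^2*t^2 - 216*s^2*t - 24*s^2 + 324*t^2 + 72*t + 13)


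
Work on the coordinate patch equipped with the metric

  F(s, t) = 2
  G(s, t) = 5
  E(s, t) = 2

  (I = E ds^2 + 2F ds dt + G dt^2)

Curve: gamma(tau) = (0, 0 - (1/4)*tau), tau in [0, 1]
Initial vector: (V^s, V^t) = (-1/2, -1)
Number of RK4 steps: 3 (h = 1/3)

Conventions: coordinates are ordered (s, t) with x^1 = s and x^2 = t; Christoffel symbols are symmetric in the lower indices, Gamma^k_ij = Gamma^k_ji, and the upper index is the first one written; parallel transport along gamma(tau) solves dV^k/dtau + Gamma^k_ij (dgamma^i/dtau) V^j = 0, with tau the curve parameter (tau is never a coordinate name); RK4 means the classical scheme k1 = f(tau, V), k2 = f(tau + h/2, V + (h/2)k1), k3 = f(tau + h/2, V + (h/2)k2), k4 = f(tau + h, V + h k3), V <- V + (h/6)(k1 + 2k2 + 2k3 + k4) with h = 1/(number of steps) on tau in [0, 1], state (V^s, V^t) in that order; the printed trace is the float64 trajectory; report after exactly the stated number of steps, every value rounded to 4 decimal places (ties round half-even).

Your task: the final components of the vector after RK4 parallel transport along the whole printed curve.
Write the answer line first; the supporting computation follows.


Answer: V^s = -0.5000, V^t = -1.0000

gamma'(tau) = (0, -1/4); f(tau, V)^k = -Gamma^k_ij(gamma(tau)) gamma'^i(tau) V^j; h = 1/3; intermediate values shown to 6 dp
curve data and Christoffel symbols at the stage parameters:
  tau = 0.000000: gamma = (0.000000, 0.000000), gamma' = (0.000000, -0.250000); Gamma_sss = 0.000000, Gamma_sst = 0.000000, Gamma_stt = 0.000000, Gamma_tss = 0.000000, Gamma_tst = 0.000000, Gamma_ttt = 0.000000
  tau = 0.166667: gamma = (0.000000, -0.041667), gamma' = (0.000000, -0.250000); Gamma_sss = 0.000000, Gamma_sst = 0.000000, Gamma_stt = 0.000000, Gamma_tss = 0.000000, Gamma_tst = 0.000000, Gamma_ttt = 0.000000
  tau = 0.333333: gamma = (0.000000, -0.083333), gamma' = (0.000000, -0.250000); Gamma_sss = 0.000000, Gamma_sst = 0.000000, Gamma_stt = 0.000000, Gamma_tss = 0.000000, Gamma_tst = 0.000000, Gamma_ttt = 0.000000
  tau = 0.500000: gamma = (0.000000, -0.125000), gamma' = (0.000000, -0.250000); Gamma_sss = 0.000000, Gamma_sst = 0.000000, Gamma_stt = 0.000000, Gamma_tss = 0.000000, Gamma_tst = 0.000000, Gamma_ttt = 0.000000
  tau = 0.666667: gamma = (0.000000, -0.166667), gamma' = (0.000000, -0.250000); Gamma_sss = 0.000000, Gamma_sst = 0.000000, Gamma_stt = 0.000000, Gamma_tss = 0.000000, Gamma_tst = 0.000000, Gamma_ttt = 0.000000
  tau = 0.833333: gamma = (0.000000, -0.208333), gamma' = (0.000000, -0.250000); Gamma_sss = 0.000000, Gamma_sst = 0.000000, Gamma_stt = 0.000000, Gamma_tss = 0.000000, Gamma_tst = 0.000000, Gamma_ttt = 0.000000
  tau = 1.000000: gamma = (0.000000, -0.250000), gamma' = (0.000000, -0.250000); Gamma_sss = 0.000000, Gamma_sst = 0.000000, Gamma_stt = 0.000000, Gamma_tss = 0.000000, Gamma_tst = 0.000000, Gamma_ttt = 0.000000
step 0: V^s = -0.5000, V^t = -1.0000
step 1: k1 = (0.000000, 0.000000), k2 = (0.000000, 0.000000), k3 = (0.000000, 0.000000), k4 = (0.000000, 0.000000); V <- V + (h/6)(k1 + 2k2 + 2k3 + k4): V^s = -0.5000, V^t = -1.0000
step 2: k1 = (0.000000, 0.000000), k2 = (0.000000, 0.000000), k3 = (0.000000, 0.000000), k4 = (0.000000, 0.000000); V <- V + (h/6)(k1 + 2k2 + 2k3 + k4): V^s = -0.5000, V^t = -1.0000
step 3: k1 = (0.000000, 0.000000), k2 = (0.000000, 0.000000), k3 = (0.000000, 0.000000), k4 = (0.000000, 0.000000); V <- V + (h/6)(k1 + 2k2 + 2k3 + k4): V^s = -0.5000, V^t = -1.0000


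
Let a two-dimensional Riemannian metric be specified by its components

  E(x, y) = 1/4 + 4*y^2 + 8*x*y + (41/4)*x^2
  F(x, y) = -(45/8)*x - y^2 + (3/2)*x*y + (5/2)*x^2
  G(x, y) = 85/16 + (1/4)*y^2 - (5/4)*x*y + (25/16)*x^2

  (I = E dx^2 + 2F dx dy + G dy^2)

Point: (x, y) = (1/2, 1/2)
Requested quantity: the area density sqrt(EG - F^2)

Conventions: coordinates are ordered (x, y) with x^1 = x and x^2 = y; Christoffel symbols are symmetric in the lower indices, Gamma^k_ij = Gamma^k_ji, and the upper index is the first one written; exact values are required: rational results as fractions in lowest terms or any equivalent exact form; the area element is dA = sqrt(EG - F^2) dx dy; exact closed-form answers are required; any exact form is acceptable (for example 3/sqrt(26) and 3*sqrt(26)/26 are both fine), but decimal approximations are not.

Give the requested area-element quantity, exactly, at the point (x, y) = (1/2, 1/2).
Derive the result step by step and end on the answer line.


E = 93/16, F = -33/16, G = 349/64; EG - F^2 = 28101/1024

Answer: sqrt(EG - F^2) = sqrt(28101)/32


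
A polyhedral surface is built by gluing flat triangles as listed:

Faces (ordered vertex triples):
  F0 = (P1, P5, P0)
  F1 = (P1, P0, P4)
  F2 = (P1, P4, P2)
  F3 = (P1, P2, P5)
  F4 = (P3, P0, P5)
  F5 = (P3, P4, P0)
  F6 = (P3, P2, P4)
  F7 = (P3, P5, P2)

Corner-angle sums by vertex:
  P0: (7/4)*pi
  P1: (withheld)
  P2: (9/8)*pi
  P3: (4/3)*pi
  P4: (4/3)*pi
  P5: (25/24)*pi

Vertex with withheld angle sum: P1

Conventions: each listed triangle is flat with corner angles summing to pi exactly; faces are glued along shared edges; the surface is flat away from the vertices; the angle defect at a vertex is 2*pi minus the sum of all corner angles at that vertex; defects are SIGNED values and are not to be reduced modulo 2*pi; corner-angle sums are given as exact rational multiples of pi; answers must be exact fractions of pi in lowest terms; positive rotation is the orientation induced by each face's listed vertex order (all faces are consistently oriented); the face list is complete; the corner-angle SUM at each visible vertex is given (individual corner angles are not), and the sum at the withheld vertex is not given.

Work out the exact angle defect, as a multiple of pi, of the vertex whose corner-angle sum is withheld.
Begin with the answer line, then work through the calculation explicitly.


Answer: defect(P1) = (7/12)*pi

V = 6, E = 12, F = 8; chi = V - E + F = 2
Gauss-Bonnet: total defect = 2*pi*chi = 4*pi; visible defects sum to (41/12)*pi


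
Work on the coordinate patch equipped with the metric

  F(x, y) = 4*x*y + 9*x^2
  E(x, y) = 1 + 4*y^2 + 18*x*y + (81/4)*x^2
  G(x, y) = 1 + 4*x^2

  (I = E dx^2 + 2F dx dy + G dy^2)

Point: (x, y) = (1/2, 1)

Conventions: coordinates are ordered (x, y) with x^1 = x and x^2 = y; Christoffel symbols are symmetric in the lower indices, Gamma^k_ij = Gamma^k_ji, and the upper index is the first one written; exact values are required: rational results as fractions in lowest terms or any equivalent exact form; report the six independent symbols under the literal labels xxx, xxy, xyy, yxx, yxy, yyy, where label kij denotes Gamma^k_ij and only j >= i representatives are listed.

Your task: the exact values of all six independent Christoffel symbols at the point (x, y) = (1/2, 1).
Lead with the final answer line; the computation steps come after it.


Answer: Gamma_xxx = 102/107, Gamma_xxy = 136/321, Gamma_xyy = 0, Gamma_yxx = 24/107, Gamma_yxy = 32/321, Gamma_yyy = 0

E = 305/16, F = 17/4, G = 2 at the point
E_x = 153/4, E_y = 17, F_x = 13, F_y = 2, G_x = 4, G_y = 0
EG - F^2 = 321/16;  g^inv = (16/321) * [[2, -17/4], [-17/4, 305/16]]
first-kind symbols [ij,l] = (1/2)(d_i g_jl + d_j g_il - d_l g_ij): [xx,x] = E_x/2 = 153/8, [xx,y] = F_x - E_y/2 = 9/2, [xy,x] = E_y/2 = 17/2, [xy,y] = G_x/2 = 2, [yy,x] = F_y - G_x/2 = 0, [yy,y] = G_y/2 = 0
Gamma^x_ij = (G*[ij,x] - F*[ij,y])/(EG - F^2), Gamma^y_ij = (E*[ij,y] - F*[ij,x])/(EG - F^2)


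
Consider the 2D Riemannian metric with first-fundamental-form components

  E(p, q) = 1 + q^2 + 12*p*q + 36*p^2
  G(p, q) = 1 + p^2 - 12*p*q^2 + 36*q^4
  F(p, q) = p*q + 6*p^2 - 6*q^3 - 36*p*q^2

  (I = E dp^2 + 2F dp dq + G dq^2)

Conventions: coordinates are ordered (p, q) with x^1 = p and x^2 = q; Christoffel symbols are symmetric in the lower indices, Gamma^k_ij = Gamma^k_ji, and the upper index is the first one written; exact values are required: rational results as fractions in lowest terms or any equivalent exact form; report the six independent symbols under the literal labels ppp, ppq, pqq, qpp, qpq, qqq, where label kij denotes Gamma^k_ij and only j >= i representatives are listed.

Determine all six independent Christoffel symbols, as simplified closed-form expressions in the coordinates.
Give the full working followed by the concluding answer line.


E = 1 + q^2 + 12*p*q + 36*p^2; F = p*q + 6*p^2 - 6*q^3 - 36*p*q^2; G = 1 + p^2 - 12*p*q^2 + 36*q^4
Gamma^k_ij = (1/2) g^{kl} (d_i g_jl + d_j g_il - d_l g_ij), with g^inv = (1/(EG-F^2)) [[G, -F], [-F, E]]
first partials: E_p = 12*q + 72*p, E_q = 2*q + 12*p, F_p = q + 12*p - 36*q^2, F_q = p - 18*q^2 - 72*p*q, G_p = 2*p - 12*q^2, G_q = -24*p*q + 144*q^3
D = EG - F^2 = 1 + q^2 + 12*p*q + 37*p^2 - 12*p*q^2 + 36*q^4
expanded: Gamma^p_pp = (G E_p - 2F F_p + F E_q)/(2D), Gamma^p_pq = (G E_q - F G_p)/(2D), Gamma^p_qq = (2G F_q - G G_p - F G_q)/(2D), Gamma^q_pp = (2E F_p - E E_q - F E_p)/(2D), Gamma^q_pq = (E G_p - F E_q)/(2D), Gamma^q_qq = (E G_q - 2F F_q + F G_p)/(2D); substitute and cancel common factors

Answer: Gamma_ppp = (36*p + 6*q)/(37*p^2 - 12*p*q^2 + 12*p*q + 36*q^4 + q^2 + 1), Gamma_ppq = (6*p + q)/(37*p^2 - 12*p*q^2 + 12*p*q + 36*q^4 + q^2 + 1), Gamma_pqq = (-72*p*q - 12*q^2)/(37*p^2 - 12*p*q^2 + 12*p*q + 36*q^4 + q^2 + 1), Gamma_qpp = (6*p - 36*q^2)/(37*p^2 - 12*p*q^2 + 12*p*q + 36*q^4 + q^2 + 1), Gamma_qpq = (p - 6*q^2)/(37*p^2 - 12*p*q^2 + 12*p*q + 36*q^4 + q^2 + 1), Gamma_qqq = (-12*p*q + 72*q^3)/(37*p^2 - 12*p*q^2 + 12*p*q + 36*q^4 + q^2 + 1)


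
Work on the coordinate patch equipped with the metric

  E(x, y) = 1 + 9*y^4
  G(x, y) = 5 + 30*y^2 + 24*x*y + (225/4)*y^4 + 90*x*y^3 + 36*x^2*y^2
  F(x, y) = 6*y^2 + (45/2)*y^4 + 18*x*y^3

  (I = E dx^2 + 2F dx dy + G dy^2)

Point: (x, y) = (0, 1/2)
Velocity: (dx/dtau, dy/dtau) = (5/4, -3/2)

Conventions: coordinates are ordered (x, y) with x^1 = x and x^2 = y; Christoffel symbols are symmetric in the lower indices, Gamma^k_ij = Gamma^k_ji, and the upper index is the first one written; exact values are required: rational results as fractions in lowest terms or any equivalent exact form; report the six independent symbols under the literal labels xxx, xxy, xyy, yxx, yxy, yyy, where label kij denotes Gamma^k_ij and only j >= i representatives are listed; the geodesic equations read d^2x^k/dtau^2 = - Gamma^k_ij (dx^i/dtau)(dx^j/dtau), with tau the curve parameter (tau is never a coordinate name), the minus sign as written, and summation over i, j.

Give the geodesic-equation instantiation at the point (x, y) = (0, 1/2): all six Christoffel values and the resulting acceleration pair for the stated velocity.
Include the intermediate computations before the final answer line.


E = 25/16, F = 93/32, G = 1025/64 at the point
E_x = 0, E_y = 9/2, F_x = 9/4, F_y = 69/4, G_x = 93/4, G_y = 465/8
EG - F^2 = 1061/64;  g^inv = (64/1061) * [[1025/64, -93/32], [-93/32, 25/16]]
first-kind symbols [ij,l] = (1/2)(d_i g_jl + d_j g_il - d_l g_ij): [xx,x] = E_x/2 = 0, [xx,y] = F_x - E_y/2 = 0, [xy,x] = E_y/2 = 9/4, [xy,y] = G_x/2 = 93/8, [yy,x] = F_y - G_x/2 = 45/8, [yy,y] = G_y/2 = 465/16
Gamma^x_ij = (G*[ij,x] - F*[ij,y])/(EG - F^2), Gamma^y_ij = (E*[ij,y] - F*[ij,x])/(EG - F^2)
Gamma_xxx = 0, Gamma_xxy = 144/1061, Gamma_xyy = 360/1061, Gamma_yxx = 0, Gamma_yxy = 744/1061, Gamma_yyy = 1860/1061
d^2x/dtau^2 = -(Gamma_xxx*(5/4)^2 + 2*Gamma_xxy*(5/4)*(-3/2) + Gamma_xyy*(-3/2)^2) = -270/1061
d^2y/dtau^2 = -(Gamma_yxx*(5/4)^2 + 2*Gamma_yxy*(5/4)*(-3/2) + Gamma_yyy*(-3/2)^2) = -1395/1061

Answer: Gamma_xxx = 0, Gamma_xxy = 144/1061, Gamma_xyy = 360/1061, Gamma_yxx = 0, Gamma_yxy = 744/1061, Gamma_yyy = 1860/1061; accelerations (d^2x/dtau^2, d^2y/dtau^2) = (-270/1061, -1395/1061)


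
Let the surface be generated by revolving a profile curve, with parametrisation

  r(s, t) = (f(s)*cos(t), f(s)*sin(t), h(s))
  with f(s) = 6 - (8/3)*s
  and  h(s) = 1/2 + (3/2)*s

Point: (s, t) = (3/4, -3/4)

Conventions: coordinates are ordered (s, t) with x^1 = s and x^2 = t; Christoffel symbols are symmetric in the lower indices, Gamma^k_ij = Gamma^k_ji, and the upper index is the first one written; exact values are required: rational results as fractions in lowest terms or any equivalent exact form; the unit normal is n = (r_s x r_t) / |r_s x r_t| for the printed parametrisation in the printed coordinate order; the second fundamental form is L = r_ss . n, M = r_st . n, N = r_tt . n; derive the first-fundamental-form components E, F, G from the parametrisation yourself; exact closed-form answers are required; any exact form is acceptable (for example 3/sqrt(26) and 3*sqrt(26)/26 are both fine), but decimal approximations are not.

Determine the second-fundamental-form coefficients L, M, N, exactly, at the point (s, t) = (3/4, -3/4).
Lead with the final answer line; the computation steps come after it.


Answer: L = 0, M = 0, N = 36*sqrt(337)/337

f = 4, f' = -8/3, f'' = 0, h' = 3/2, h'' = 0
E = 337/36, F = 0, G = 16; answer radicand W^2 = 337/36
unnormalised second-form numerators: l = 0, m = 0, n = 6; L = l/sqrt(337/36), and similarly M = m/sqrt(W^2), N = n/sqrt(W^2)


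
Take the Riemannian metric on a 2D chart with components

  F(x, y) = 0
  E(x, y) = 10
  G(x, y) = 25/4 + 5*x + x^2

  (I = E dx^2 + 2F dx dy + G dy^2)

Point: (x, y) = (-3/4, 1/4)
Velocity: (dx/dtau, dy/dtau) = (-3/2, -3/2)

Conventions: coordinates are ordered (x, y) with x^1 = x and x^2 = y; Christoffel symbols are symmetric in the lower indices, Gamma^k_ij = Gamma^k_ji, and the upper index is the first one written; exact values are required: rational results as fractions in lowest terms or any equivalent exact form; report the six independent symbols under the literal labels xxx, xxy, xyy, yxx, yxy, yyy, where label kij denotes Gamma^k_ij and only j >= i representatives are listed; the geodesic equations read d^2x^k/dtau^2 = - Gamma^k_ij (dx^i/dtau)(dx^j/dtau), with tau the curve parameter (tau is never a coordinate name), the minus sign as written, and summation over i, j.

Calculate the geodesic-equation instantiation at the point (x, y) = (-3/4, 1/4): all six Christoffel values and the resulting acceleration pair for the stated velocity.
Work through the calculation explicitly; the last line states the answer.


E = 10, F = 0, G = 49/16 at the point
E_x = 0, E_y = 0, F_x = 0, F_y = 0, G_x = 7/2, G_y = 0
EG - F^2 = 245/8;  g^inv = (8/245) * [[49/16, 0], [0, 10]]
first-kind symbols [ij,l] = (1/2)(d_i g_jl + d_j g_il - d_l g_ij): [xx,x] = E_x/2 = 0, [xx,y] = F_x - E_y/2 = 0, [xy,x] = E_y/2 = 0, [xy,y] = G_x/2 = 7/4, [yy,x] = F_y - G_x/2 = -7/4, [yy,y] = G_y/2 = 0
Gamma^x_ij = (G*[ij,x] - F*[ij,y])/(EG - F^2), Gamma^y_ij = (E*[ij,y] - F*[ij,x])/(EG - F^2)
Gamma_xxx = 0, Gamma_xxy = 0, Gamma_xyy = -7/40, Gamma_yxx = 0, Gamma_yxy = 4/7, Gamma_yyy = 0
d^2x/dtau^2 = -(Gamma_xxx*(-3/2)^2 + 2*Gamma_xxy*(-3/2)*(-3/2) + Gamma_xyy*(-3/2)^2) = 63/160
d^2y/dtau^2 = -(Gamma_yxx*(-3/2)^2 + 2*Gamma_yxy*(-3/2)*(-3/2) + Gamma_yyy*(-3/2)^2) = -18/7

Answer: Gamma_xxx = 0, Gamma_xxy = 0, Gamma_xyy = -7/40, Gamma_yxx = 0, Gamma_yxy = 4/7, Gamma_yyy = 0; accelerations (d^2x/dtau^2, d^2y/dtau^2) = (63/160, -18/7)
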